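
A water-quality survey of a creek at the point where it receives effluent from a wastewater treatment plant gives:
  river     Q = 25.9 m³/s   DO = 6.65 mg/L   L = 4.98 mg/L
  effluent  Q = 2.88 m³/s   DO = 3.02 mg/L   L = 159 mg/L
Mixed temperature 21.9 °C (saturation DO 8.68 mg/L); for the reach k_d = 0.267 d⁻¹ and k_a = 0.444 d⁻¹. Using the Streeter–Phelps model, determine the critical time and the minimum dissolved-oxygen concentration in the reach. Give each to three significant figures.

t_c ≈ 2.42 d; minimum DO ≈ 2.25 mg/L

Mixed DO = (25.9×6.65 + 2.88×3.02)/(25.9+2.88) = 180.9/28.78 = 6.287 mg/L.
Mixed L₀ = (25.9×4.98 + 2.88×159)/(28.78) = 586.9/28.78 = 20.39 mg/L.
Initial deficit D₀ = C_s − DO₀ = 8.68 − 6.287 = 2.393 mg/L.
t_c = (1/0.1770) ln[(0.444/0.267)(1 − 2.393×0.1770/(0.267×20.39))] = 5.650 × ln(1.534) = 2.416 d.
D_c = (0.267/0.444) × 20.39 × e^(−0.267×2.416) = 0.6014 × 20.39 × 0.5247 = 6.434 mg/L.
Minimum DO = 8.68 − 6.434 = 2.246 mg/L.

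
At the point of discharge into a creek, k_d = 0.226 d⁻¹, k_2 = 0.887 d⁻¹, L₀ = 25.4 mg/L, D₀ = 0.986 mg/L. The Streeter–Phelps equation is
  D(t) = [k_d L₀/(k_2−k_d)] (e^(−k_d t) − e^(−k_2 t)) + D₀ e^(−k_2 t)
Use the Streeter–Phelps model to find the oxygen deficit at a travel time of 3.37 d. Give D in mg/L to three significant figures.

D ≈ 3.67 mg/L

k_d L₀/(k_2−k_d) = 0.226×25.4/(0.887−0.226) = 5.740/0.6610 = 8.684 mg/L.
e^(−k_d t) = e^(−0.226×3.370) = 0.4669; e^(−k_2 t) = e^(−0.887×3.370) = 0.05033.
D = 8.684 × (0.4669 − 0.05033) + 0.986 × 0.05033 = 3.618 + 0.04962 = 3.667 mg/L.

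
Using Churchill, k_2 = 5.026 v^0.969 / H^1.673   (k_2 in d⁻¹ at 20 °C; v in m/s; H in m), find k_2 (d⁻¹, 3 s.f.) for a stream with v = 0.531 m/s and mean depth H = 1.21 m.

k_2 ≈ 1.98 d⁻¹

k_2 = 5.026 × 0.531^0.969 / 1.21^1.673 = 5.026 × 0.5415 / 1.376 = 1.979 d⁻¹.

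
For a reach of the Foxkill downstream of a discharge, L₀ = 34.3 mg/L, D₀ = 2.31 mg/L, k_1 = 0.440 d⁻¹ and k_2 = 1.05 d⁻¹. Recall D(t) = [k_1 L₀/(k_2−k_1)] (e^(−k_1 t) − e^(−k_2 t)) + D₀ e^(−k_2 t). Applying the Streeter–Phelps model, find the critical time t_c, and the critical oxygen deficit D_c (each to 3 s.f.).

At the critical point dD/dt = 0, so k_1 L₀ e^(−k_1 t) = k_2 D. Substituting D(t) from the Streeter–Phelps equation and solving for t gives
t_c = ln[(k_2/k_1)(1 − D₀(k_2−k_1)/(k_1 L₀))] / (k_2−k_1).
Here k_2−k_1 = 0.6100 d⁻¹ and 1 − D₀(k_2−k_1)/(k_1 L₀) = 1 − 2.31×0.6100/(0.440×34.3) = 0.9066, so
t_c = ln(2.386 × 0.9066) / 0.6100 = 0.7718 / 0.6100 = 1.265 d.
L(t_c) = L₀ e^(−k_1 t_c) = 34.3 × 0.5731 = 19.66 mg/L, and at the critical point k_2 D_c = k_1 L, so D_c = (0.440/1.05) × 19.66 = 8.238 mg/L.

t_c ≈ 1.27 d; D_c ≈ 8.24 mg/L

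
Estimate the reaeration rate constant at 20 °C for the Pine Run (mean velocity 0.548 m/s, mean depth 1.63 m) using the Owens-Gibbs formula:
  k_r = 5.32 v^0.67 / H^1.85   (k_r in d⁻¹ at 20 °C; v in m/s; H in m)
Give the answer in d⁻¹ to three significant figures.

k_r = 5.32 × 0.548^0.67 / 1.63^1.85 = 5.32 × 0.6683 / 2.469 = 1.440 d⁻¹.

k_r ≈ 1.44 d⁻¹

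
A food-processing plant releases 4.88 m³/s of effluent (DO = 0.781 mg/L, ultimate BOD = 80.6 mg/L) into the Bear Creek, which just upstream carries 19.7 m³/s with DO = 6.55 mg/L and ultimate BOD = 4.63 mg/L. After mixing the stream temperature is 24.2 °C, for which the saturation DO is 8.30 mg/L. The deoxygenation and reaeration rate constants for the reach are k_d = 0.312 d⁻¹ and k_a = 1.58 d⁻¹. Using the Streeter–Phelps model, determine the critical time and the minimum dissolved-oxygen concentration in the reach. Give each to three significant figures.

t_c ≈ 0.563 d; minimum DO ≈ 5.03 mg/L

Mixed DO = (19.7×6.55 + 4.88×0.781)/(19.7+4.88) = 132.8/24.58 = 5.405 mg/L.
Mixed L₀ = (19.7×4.63 + 4.88×80.6)/(24.58) = 484.5/24.58 = 19.71 mg/L.
Initial deficit D₀ = C_s − DO₀ = 8.30 − 5.405 = 2.895 mg/L.
t_c = (1/1.268) ln[(1.58/0.312)(1 − 2.895×1.268/(0.312×19.71))] = 0.7886 × ln(2.041) = 0.5627 d.
D_c = (0.312/1.58) × 19.71 × e^(−0.312×0.5627) = 0.1975 × 19.71 × 0.8390 = 3.266 mg/L.
Minimum DO = 8.30 − 3.266 = 5.034 mg/L.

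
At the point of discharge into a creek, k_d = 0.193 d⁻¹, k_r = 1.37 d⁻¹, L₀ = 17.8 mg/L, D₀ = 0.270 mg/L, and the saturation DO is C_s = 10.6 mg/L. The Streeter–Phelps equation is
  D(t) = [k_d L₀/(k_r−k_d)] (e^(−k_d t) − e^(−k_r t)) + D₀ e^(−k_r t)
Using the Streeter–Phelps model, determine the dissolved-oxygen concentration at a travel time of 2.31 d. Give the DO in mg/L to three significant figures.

k_d L₀/(k_r−k_d) = 0.193×17.8/(1.37−0.193) = 3.435/1.177 = 2.919 mg/L.
e^(−k_d t) = e^(−0.193×2.310) = 0.6403; e^(−k_r t) = e^(−1.37×2.310) = 0.04223.
D = 2.919 × (0.6403 − 0.04223) + 0.270 × 0.04223 = 1.746 + 0.01140 = 1.757 mg/L.
DO = C_s − D = 10.6 − 1.757 = 8.843 mg/L.

DO ≈ 8.84 mg/L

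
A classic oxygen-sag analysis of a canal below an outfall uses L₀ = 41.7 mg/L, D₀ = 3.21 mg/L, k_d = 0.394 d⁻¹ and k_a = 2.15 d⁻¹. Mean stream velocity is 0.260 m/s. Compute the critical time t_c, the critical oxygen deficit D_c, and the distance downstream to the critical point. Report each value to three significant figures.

At the critical point dD/dt = 0, so k_d L₀ e^(−k_d t) = k_a D. Substituting D(t) from the Streeter–Phelps equation and solving for t gives
t_c = ln[(k_a/k_d)(1 − D₀(k_a−k_d)/(k_d L₀))] / (k_a−k_d).
Here k_a−k_d = 1.756 d⁻¹ and 1 − D₀(k_a−k_d)/(k_d L₀) = 1 − 3.21×1.756/(0.394×41.7) = 0.6569, so
t_c = ln(5.457 × 0.6569) / 1.756 = 1.277 / 1.756 = 0.7270 d.
D_c = (k_d/k_a) L₀ e^(−k_d t_c) = (0.394/2.15) × 41.7 × e^(−0.394×0.7270) = 0.1833 × 41.7 × 0.7509 = 5.738 mg/L.
x_c = v t_c = 0.260 m/s × 0.7270 d × 86400 s/d = 16330 m ≈ 16.3 km.

t_c ≈ 0.727 d; D_c ≈ 5.74 mg/L; x_c ≈ 16.3 km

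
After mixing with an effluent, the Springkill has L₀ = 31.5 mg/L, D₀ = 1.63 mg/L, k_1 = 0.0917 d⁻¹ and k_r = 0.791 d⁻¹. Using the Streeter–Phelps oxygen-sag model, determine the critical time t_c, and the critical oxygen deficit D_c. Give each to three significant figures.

t_c ≈ 2.36 d; D_c ≈ 2.94 mg/L

At the critical point dD/dt = 0, so k_1 L₀ e^(−k_1 t) = k_r D. Substituting D(t) from the Streeter–Phelps equation and solving for t gives
t_c = ln[(k_r/k_1)(1 − D₀(k_r−k_1)/(k_1 L₀))] / (k_r−k_1).
Here k_r−k_1 = 0.6993 d⁻¹ and 1 − D₀(k_r−k_1)/(k_1 L₀) = 1 − 1.63×0.6993/(0.0917×31.5) = 0.6054, so
t_c = ln(8.626 × 0.6054) / 0.6993 = 1.653 / 0.6993 = 2.364 d.
L(t_c) = L₀ e^(−k_1 t_c) = 31.5 × 0.8051 = 25.36 mg/L, and at the critical point k_r D_c = k_1 L, so D_c = (0.0917/0.791) × 25.36 = 2.940 mg/L.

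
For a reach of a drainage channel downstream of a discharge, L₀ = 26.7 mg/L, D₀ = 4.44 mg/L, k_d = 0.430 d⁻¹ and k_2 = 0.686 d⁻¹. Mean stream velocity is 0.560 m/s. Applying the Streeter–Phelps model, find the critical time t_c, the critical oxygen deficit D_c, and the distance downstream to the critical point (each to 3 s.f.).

t_c ≈ 1.42 d; D_c ≈ 9.10 mg/L; x_c ≈ 68.6 km

At the critical point dD/dt = 0, so k_d L₀ e^(−k_d t) = k_2 D. Substituting D(t) from the Streeter–Phelps equation and solving for t gives
t_c = ln[(k_2/k_d)(1 − D₀(k_2−k_d)/(k_d L₀))] / (k_2−k_d).
Here k_2−k_d = 0.2560 d⁻¹ and 1 − D₀(k_2−k_d)/(k_d L₀) = 1 − 4.44×0.2560/(0.430×26.7) = 0.9010, so
t_c = ln(1.595 × 0.9010) / 0.2560 = 0.3628 / 0.2560 = 1.417 d.
D_c = (k_d/k_2) L₀ e^(−k_d t_c) = (0.430/0.686) × 26.7 × e^(−0.430×1.417) = 0.6268 × 26.7 × 0.5436 = 9.099 mg/L.
x_c = v t_c = 0.560 m/s × 1.417 d × 86400 s/d = 68580 m ≈ 68.6 km.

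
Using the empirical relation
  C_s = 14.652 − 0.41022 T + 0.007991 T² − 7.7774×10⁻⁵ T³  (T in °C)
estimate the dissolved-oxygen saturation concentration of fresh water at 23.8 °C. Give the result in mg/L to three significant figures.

C_s ≈ 8.37 mg/L

C_s = 14.652 − 0.41022×23.8 + 0.007991×23.8² − 7.7774×10⁻⁵×23.8³ = 8.367 mg/L.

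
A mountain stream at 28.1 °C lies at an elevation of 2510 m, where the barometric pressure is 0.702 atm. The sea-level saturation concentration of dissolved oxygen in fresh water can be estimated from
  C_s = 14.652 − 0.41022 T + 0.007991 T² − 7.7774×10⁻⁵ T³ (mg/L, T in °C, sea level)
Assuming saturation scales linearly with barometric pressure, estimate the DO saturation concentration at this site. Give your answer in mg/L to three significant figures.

At sea level: C_s = 14.652 − 0.41022×28.1 + 0.007991×28.1² − 7.7774×10⁻⁵×28.1³ = 7.709 mg/L.
Pressure correction: C_s' = 7.709 × 0.702 = 5.412 mg/L.

C_s ≈ 5.41 mg/L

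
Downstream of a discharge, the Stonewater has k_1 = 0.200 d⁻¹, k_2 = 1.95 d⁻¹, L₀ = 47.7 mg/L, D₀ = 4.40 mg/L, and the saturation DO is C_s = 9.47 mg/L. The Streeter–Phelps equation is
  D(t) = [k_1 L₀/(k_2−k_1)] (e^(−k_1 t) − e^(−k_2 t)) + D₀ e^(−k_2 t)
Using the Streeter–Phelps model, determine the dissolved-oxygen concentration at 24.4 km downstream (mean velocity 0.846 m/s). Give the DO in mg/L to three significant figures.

DO ≈ 4.92 mg/L

Travel time t = x/v = 24.4 km / (0.846 m/s) = 24400 m / 0.846 m/s = 28840 s = 0.3338 d.
k_1 L₀/(k_2−k_1) = 0.200×47.7/(1.95−0.200) = 9.540/1.750 = 5.451 mg/L.
e^(−k_1 t) = e^(−0.200×0.3338) = 0.9354; e^(−k_2 t) = e^(−1.95×0.3338) = 0.5216.
D = 5.451 × (0.9354 − 0.5216) + 4.40 × 0.5216 = 2.256 + 2.295 = 4.551 mg/L.
DO = C_s − D = 9.47 − 4.551 = 4.919 mg/L.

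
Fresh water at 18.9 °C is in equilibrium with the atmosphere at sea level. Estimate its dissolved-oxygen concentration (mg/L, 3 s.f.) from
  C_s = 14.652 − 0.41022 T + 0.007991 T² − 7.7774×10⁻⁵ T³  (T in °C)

C_s = 14.652 − 0.41022×18.9 + 0.007991×18.9² − 7.7774×10⁻⁵×18.9³ = 9.228 mg/L.

C_s ≈ 9.23 mg/L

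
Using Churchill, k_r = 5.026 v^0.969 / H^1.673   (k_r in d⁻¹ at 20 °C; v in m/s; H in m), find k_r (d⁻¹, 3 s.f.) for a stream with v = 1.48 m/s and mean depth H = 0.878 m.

k_r ≈ 9.14 d⁻¹

k_r = 5.026 × 1.48^0.969 / 0.878^1.673 = 5.026 × 1.462 / 0.8044 = 9.136 d⁻¹.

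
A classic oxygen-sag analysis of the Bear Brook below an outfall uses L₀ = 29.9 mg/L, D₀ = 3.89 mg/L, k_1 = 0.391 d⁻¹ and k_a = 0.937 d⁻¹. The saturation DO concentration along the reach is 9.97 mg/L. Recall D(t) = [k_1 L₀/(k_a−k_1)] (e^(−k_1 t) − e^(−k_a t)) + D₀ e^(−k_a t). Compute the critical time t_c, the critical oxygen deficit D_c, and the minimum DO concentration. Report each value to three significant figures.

t_c ≈ 1.23 d; D_c ≈ 7.70 mg/L; min DO ≈ 2.27 mg/L

t_c = [1/(k_a−k_1)] ln[(k_a/k_1)(1 − D₀(k_a−k_1)/(k_1 L₀))]
= [1/(0.937−0.391)] ln[(0.937/0.391)(1 − 3.89×0.5460/(0.391×29.9))]
= (1/0.5460) ln[2.396 × 0.8183] = 1.832 × ln(1.961) = 1.832 × 0.6735 = 1.233 d.
D_c = (k_1/k_a) L₀ e^(−k_1 t_c) = (0.391/0.937) × 29.9 × e^(−0.391×1.233) = 0.4173 × 29.9 × 0.6174 = 7.703 mg/L.
Minimum DO = C_s − D_c = 9.97 − 7.703 = 2.267 mg/L.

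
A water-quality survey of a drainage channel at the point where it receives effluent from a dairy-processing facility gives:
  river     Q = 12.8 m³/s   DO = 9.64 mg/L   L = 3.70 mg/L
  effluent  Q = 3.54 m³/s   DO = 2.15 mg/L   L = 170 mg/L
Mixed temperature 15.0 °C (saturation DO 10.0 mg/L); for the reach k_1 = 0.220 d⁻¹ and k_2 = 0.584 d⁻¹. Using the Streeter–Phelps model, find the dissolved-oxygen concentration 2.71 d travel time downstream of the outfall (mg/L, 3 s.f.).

Mixed DO = (12.8×9.64 + 3.54×2.15)/(12.8+3.54) = 131.0/16.34 = 8.017 mg/L.
Mixed L₀ = (12.8×3.70 + 3.54×170)/(16.34) = 649.2/16.34 = 39.73 mg/L.
Initial deficit D₀ = C_s − DO₀ = 10.0 − 8.017 = 1.983 mg/L.
D(2.71) = [0.220×39.73/(0.584−0.220)](e^(−0.220×2.71) − e^(−0.584×2.71)) + 1.983 e^(−0.584×2.71)
= 24.01 × (0.5509 − 0.2054) + 1.983 × 0.2054 = 8.703 mg/L.
DO = 10.0 − 8.703 = 1.297 mg/L.

DO ≈ 1.30 mg/L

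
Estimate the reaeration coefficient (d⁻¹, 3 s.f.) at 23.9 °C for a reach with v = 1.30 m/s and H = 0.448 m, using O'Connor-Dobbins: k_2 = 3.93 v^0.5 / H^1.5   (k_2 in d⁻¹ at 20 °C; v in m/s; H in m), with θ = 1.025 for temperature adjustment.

k_2(20) = 3.93 × 1.30^0.5 / 0.448^1.5 = 3.93 × 1.140 / 0.2999 = 14.94 d⁻¹.
k_2(23.9) = 14.94 × 1.025^(23.9−20) = 14.94 × 1.101 = 16.45 d⁻¹.

k_2 ≈ 16.5 d⁻¹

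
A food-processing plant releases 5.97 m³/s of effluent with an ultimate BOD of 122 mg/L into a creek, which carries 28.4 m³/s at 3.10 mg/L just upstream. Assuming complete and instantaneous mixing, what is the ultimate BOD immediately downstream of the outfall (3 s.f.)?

23.8 mg/L

Flow-weighted mixing: C = (Q_r C_r + Q_w C_w)/(Q_r + Q_w)
= (28.4×3.10 + 5.97×122)/(28.4 + 5.97) = 816.4/34.37 = 23.75 mg/L.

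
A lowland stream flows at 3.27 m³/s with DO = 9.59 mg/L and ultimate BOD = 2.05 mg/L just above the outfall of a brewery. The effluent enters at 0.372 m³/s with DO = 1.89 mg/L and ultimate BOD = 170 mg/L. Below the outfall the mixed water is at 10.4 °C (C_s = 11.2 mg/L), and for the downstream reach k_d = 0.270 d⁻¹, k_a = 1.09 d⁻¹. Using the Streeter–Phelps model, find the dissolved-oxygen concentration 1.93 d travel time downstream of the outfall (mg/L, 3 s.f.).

Mixed DO = (3.27×9.59 + 0.372×1.89)/(3.27+0.372) = 32.06/3.642 = 8.804 mg/L.
Mixed L₀ = (3.27×2.05 + 0.372×170)/(3.642) = 69.94/3.642 = 19.20 mg/L.
Initial deficit D₀ = C_s − DO₀ = 11.2 − 8.804 = 2.396 mg/L.
D(1.93) = [0.270×19.20/(1.09−0.270)](e^(−0.270×1.93) − e^(−1.09×1.93)) + 2.396 e^(−1.09×1.93)
= 6.323 × (0.5939 − 0.1220) + 2.396 × 0.1220 = 3.276 mg/L.
DO = 11.2 − 3.276 = 7.924 mg/L.

DO ≈ 7.92 mg/L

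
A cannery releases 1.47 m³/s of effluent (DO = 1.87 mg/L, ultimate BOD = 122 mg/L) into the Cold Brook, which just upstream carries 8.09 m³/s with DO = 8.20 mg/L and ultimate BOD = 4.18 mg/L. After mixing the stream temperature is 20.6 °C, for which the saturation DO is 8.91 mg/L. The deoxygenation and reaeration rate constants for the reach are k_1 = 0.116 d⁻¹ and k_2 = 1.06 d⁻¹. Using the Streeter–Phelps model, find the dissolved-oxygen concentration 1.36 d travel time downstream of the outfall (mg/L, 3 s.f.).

DO ≈ 6.82 mg/L

Mixed DO = (8.09×8.20 + 1.47×1.87)/(8.09+1.47) = 69.09/9.560 = 7.227 mg/L.
Mixed L₀ = (8.09×4.18 + 1.47×122)/(9.560) = 213.2/9.560 = 22.30 mg/L.
Initial deficit D₀ = C_s − DO₀ = 8.91 − 7.227 = 1.683 mg/L.
D(1.36) = [0.116×22.30/(1.06−0.116)](e^(−0.116×1.36) − e^(−1.06×1.36)) + 1.683 e^(−1.06×1.36)
= 2.740 × (0.8541 − 0.2365) + 1.683 × 0.2365 = 2.090 mg/L.
DO = 8.91 − 2.090 = 6.820 mg/L.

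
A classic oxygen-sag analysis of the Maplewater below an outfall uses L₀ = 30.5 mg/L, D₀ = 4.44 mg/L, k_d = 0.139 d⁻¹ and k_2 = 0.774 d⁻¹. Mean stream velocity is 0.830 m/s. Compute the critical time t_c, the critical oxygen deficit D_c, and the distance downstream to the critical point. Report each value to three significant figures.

t_c ≈ 0.982 d; D_c ≈ 4.78 mg/L; x_c ≈ 70.4 km

t_c = [1/(k_2−k_d)] ln[(k_2/k_d)(1 − D₀(k_2−k_d)/(k_d L₀))]
= [1/(0.774−0.139)] ln[(0.774/0.139)(1 − 4.44×0.6350/(0.139×30.5))]
= (1/0.6350) ln[5.568 × 0.3350] = 1.575 × ln(1.865) = 1.575 × 0.6234 = 0.9817 d.
L(t_c) = L₀ e^(−k_d t_c) = 30.5 × 0.8724 = 26.61 mg/L, and at the critical point k_2 D_c = k_d L, so D_c = (0.139/0.774) × 26.61 = 4.779 mg/L.
x_c = v t_c = 0.830 m/s × 0.9817 d × 86400 s/d = 70400 m ≈ 70.4 km.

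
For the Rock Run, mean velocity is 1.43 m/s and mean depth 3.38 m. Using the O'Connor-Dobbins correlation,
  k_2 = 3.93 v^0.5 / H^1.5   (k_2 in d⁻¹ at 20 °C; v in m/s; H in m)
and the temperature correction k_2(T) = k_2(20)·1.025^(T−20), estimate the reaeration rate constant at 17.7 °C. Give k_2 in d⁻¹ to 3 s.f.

k_2(20) = 3.93 × 1.43^0.5 / 3.38^1.5 = 3.93 × 1.196 / 6.214 = 0.7563 d⁻¹.
k_2(17.7) = 0.7563 × 1.025^(17.7−20) = 0.7563 × 0.9448 = 0.7145 d⁻¹.

k_2 ≈ 0.715 d⁻¹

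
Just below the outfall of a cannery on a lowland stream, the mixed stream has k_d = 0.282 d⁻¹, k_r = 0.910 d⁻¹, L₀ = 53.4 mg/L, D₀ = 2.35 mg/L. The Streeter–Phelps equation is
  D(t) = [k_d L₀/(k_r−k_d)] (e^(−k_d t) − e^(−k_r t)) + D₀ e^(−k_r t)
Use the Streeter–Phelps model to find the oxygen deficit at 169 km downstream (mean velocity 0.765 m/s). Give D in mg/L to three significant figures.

D ≈ 9.55 mg/L

Travel time t = x/v = 169 km / (0.765 m/s) = 169000 m / 0.765 m/s = 220900 s = 2.557 d.
k_d L₀/(k_r−k_d) = 0.282×53.4/(0.910−0.282) = 15.06/0.6280 = 23.98 mg/L.
e^(−k_d t) = e^(−0.282×2.557) = 0.4862; e^(−k_r t) = e^(−0.910×2.557) = 0.09761.
D = 23.98 × (0.4862 − 0.09761) + 2.35 × 0.09761 = 9.319 + 0.2294 = 9.548 mg/L.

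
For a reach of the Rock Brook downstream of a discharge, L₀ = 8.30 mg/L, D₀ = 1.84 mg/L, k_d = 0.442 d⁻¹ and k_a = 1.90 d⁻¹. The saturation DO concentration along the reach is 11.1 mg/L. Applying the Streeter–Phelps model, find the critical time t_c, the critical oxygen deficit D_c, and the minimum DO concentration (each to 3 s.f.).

t_c ≈ 0.0989 d; D_c ≈ 1.85 mg/L; min DO ≈ 9.25 mg/L

At the critical point dD/dt = 0, so k_d L₀ e^(−k_d t) = k_a D. Substituting D(t) from the Streeter–Phelps equation and solving for t gives
t_c = ln[(k_a/k_d)(1 − D₀(k_a−k_d)/(k_d L₀))] / (k_a−k_d).
Here k_a−k_d = 1.458 d⁻¹ and 1 − D₀(k_a−k_d)/(k_d L₀) = 1 − 1.84×1.458/(0.442×8.30) = 0.2687, so
t_c = ln(4.299 × 0.2687) / 1.458 = 0.1443 / 1.458 = 0.09895 d.
D_c = (k_d/k_a) L₀ e^(−k_d t_c) = (0.442/1.90) × 8.30 × e^(−0.442×0.09895) = 0.2326 × 8.30 × 0.9572 = 1.848 mg/L.
Minimum DO = C_s − D_c = 11.1 − 1.848 = 9.252 mg/L.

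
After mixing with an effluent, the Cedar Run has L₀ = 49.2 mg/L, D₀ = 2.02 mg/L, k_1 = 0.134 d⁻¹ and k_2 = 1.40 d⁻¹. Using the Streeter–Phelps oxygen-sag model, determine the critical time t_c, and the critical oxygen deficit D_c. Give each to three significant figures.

t_c = [1/(k_2−k_1)] ln[(k_2/k_1)(1 − D₀(k_2−k_1)/(k_1 L₀))]
= [1/(1.40−0.134)] ln[(1.40/0.134)(1 − 2.02×1.266/(0.134×49.2))]
= (1/1.266) ln[10.45 × 0.6121] = 0.7899 × ln(6.395) = 0.7899 × 1.856 = 1.466 d.
L(t_c) = L₀ e^(−k_1 t_c) = 49.2 × 0.8217 = 40.43 mg/L, and at the critical point k_2 D_c = k_1 L, so D_c = (0.134/1.40) × 40.43 = 3.869 mg/L.

t_c ≈ 1.47 d; D_c ≈ 3.87 mg/L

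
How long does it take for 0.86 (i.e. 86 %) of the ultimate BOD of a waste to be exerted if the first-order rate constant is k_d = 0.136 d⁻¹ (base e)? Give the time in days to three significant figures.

y/L₀ = 1 − e^(−k_d t) = 0.86 ⇒ e^(−k_d t) = 0.140
t = −ln(0.140) / 0.136 = 1.966 / 0.136 = 14.46 d.

t ≈ 14.5 d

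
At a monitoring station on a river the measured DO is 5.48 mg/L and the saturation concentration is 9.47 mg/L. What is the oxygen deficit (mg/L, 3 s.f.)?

D ≈ 3.99 mg/L

D = C_s − C = 9.47 − 5.48 = 3.99 mg/L.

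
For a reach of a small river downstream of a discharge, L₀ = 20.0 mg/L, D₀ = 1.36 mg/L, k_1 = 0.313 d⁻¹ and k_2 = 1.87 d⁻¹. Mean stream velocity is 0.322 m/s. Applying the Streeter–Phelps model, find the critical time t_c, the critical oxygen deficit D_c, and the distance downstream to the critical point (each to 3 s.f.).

With k_2/k_1 = 5.974 and 1 − D₀(k_2−k_1)/(k_1 L₀) = 0.6617,
t_c = ln(5.974 × 0.6617) / (1.87 − 0.313) = ln(3.954) / 1.557 = 1.375/1.557 = 0.8829 d.
L(t_c) = L₀ e^(−k_1 t_c) = 20.0 × 0.7586 = 15.17 mg/L, and at the critical point k_2 D_c = k_1 L, so D_c = (0.313/1.87) × 15.17 = 2.539 mg/L.
x_c = v t_c = 0.322 m/s × 0.8829 d × 86400 s/d = 24560 m ≈ 24.6 km.

t_c ≈ 0.883 d; D_c ≈ 2.54 mg/L; x_c ≈ 24.6 km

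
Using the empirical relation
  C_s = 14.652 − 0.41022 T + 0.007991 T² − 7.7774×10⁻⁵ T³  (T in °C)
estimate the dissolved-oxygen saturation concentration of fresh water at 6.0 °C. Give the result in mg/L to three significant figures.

C_s = 14.652 − 0.41022×6.0 + 0.007991×6.0² − 7.7774×10⁻⁵×6.0³ = 12.46 mg/L.

C_s ≈ 12.5 mg/L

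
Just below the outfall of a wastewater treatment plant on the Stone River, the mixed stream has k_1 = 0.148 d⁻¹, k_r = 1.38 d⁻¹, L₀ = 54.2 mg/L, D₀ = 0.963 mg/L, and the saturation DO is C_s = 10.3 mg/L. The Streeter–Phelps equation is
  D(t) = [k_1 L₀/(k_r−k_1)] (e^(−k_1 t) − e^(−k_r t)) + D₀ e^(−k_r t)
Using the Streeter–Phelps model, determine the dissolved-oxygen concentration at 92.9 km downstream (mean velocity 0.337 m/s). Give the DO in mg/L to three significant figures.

DO ≈ 6.31 mg/L

Travel time t = x/v = 92.9 km / (0.337 m/s) = 92900 m / 0.337 m/s = 275700 s = 3.191 d.
k_1 L₀/(k_r−k_1) = 0.148×54.2/(1.38−0.148) = 8.022/1.232 = 6.511 mg/L.
e^(−k_1 t) = e^(−0.148×3.191) = 0.6236; e^(−k_r t) = e^(−1.38×3.191) = 0.01224.
D = 6.511 × (0.6236 − 0.01224) + 0.963 × 0.01224 = 3.981 + 0.01179 = 3.993 mg/L.
DO = C_s − D = 10.3 − 3.993 = 6.307 mg/L.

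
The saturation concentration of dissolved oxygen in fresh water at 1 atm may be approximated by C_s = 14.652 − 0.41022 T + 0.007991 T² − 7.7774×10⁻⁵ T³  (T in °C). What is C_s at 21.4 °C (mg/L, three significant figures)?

C_s ≈ 8.77 mg/L

C_s = 14.652 − 0.41022×21.4 + 0.007991×21.4² − 7.7774×10⁻⁵×21.4³ = 8.771 mg/L.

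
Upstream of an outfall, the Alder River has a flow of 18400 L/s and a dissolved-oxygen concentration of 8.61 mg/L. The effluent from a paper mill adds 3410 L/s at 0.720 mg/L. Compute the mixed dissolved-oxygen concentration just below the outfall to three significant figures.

7.38 mg/L

Flow-weighted mixing: C = (Q_r C_r + Q_w C_w)/(Q_r + Q_w)
= (18400×8.61 + 3410×0.720)/(18400 + 3410) = 160900/21810 = 7.376 mg/L.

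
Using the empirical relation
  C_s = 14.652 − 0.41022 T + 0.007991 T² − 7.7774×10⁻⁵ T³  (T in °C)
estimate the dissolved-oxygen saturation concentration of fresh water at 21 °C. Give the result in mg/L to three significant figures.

C_s ≈ 8.84 mg/L

C_s = 14.652 − 0.41022×21 + 0.007991×21² − 7.7774×10⁻⁵×21³ = 8.841 mg/L.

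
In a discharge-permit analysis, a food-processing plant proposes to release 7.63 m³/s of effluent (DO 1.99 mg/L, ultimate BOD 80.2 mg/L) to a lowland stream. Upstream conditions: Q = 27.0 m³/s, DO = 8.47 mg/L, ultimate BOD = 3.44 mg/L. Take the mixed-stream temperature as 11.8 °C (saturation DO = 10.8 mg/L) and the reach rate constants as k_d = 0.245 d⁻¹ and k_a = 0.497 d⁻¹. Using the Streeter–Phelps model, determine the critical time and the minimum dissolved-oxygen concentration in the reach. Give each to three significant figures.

t_c ≈ 1.97 d; minimum DO ≈ 4.61 mg/L

Mixed DO = (27.0×8.47 + 7.63×1.99)/(27.0+7.63) = 243.9/34.63 = 7.042 mg/L.
Mixed L₀ = (27.0×3.44 + 7.63×80.2)/(34.63) = 704.8/34.63 = 20.35 mg/L.
Initial deficit D₀ = C_s − DO₀ = 10.8 − 7.042 = 3.758 mg/L.
t_c = (1/0.2520) ln[(0.497/0.245)(1 − 3.758×0.2520/(0.245×20.35))] = 3.968 × ln(1.643) = 1.971 d.
D_c = (0.245/0.497) × 20.35 × e^(−0.245×1.971) = 0.4930 × 20.35 × 0.6170 = 6.190 mg/L.
Minimum DO = 10.8 − 6.190 = 4.610 mg/L.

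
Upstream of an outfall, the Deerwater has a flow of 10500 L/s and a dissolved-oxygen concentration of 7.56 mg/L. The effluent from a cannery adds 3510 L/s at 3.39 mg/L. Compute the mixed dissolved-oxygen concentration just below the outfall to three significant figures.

6.52 mg/L

Flow-weighted mixing: C = (Q_r C_r + Q_w C_w)/(Q_r + Q_w)
= (10500×7.56 + 3510×3.39)/(10500 + 3510) = 91280/14010 = 6.515 mg/L.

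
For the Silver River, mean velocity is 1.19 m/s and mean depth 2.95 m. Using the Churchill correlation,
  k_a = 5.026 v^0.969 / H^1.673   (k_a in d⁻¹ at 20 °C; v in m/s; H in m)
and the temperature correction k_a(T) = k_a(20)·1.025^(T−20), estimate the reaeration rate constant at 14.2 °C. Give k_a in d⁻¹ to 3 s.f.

k_a(20) = 5.026 × 1.19^0.969 / 2.95^1.673 = 5.026 × 1.184 / 6.110 = 0.9737 d⁻¹.
k_a(14.2) = 0.9737 × 1.025^(14.2−20) = 0.9737 × 0.8666 = 0.8438 d⁻¹.

k_a ≈ 0.844 d⁻¹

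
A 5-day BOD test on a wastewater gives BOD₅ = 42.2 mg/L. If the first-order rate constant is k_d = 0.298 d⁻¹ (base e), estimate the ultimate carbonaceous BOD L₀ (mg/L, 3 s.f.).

BOD₅ = L₀(1 − e^(−5k_d)) ⇒ L₀ = BOD₅ / (1 − e^(−5×0.298))
= 42.2 / (1 − 0.2254) = 42.2 / 0.7746 = 54.48 mg/L.

L₀ ≈ 54.5 mg/L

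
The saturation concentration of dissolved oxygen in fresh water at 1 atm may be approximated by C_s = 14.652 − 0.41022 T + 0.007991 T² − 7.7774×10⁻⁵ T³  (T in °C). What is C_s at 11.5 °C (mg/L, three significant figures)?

C_s = 14.652 − 0.41022×11.5 + 0.007991×11.5² − 7.7774×10⁻⁵×11.5³ = 10.87 mg/L.

C_s ≈ 10.9 mg/L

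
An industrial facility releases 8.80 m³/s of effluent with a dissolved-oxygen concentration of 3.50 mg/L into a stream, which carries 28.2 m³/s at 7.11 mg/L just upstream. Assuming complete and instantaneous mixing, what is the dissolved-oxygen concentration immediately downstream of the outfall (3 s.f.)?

6.25 mg/L

Flow-weighted mixing: C = (Q_r C_r + Q_w C_w)/(Q_r + Q_w)
= (28.2×7.11 + 8.80×3.50)/(28.2 + 8.80) = 231.3/37.00 = 6.251 mg/L.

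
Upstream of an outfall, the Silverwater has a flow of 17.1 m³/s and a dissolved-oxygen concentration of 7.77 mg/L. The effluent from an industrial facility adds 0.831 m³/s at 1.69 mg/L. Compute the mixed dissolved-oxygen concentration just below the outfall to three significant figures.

Flow-weighted mixing: C = (Q_r C_r + Q_w C_w)/(Q_r + Q_w)
= (17.1×7.77 + 0.831×1.69)/(17.1 + 0.831) = 134.3/17.93 = 7.488 mg/L.

7.49 mg/L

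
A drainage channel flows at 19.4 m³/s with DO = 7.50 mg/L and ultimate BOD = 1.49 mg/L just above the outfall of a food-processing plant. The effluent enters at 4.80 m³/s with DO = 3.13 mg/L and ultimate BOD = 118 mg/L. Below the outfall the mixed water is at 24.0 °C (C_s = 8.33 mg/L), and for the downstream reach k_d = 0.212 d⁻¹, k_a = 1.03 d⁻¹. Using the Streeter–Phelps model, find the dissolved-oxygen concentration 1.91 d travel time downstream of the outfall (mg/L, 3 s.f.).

DO ≈ 4.73 mg/L

Mixed DO = (19.4×7.50 + 4.80×3.13)/(19.4+4.80) = 160.5/24.20 = 6.633 mg/L.
Mixed L₀ = (19.4×1.49 + 4.80×118)/(24.20) = 595.3/24.20 = 24.60 mg/L.
Initial deficit D₀ = C_s − DO₀ = 8.33 − 6.633 = 1.697 mg/L.
D(1.91) = [0.212×24.60/(1.03−0.212)](e^(−0.212×1.91) − e^(−1.03×1.91)) + 1.697 e^(−1.03×1.91)
= 6.375 × (0.6670 − 0.1398) + 1.697 × 0.1398 = 3.598 mg/L.
DO = 8.33 − 3.598 = 4.732 mg/L.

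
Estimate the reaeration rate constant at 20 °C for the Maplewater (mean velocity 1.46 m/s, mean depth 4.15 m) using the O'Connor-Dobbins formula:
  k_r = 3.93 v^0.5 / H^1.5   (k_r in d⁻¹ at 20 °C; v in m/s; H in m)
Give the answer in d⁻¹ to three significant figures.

k_r ≈ 0.562 d⁻¹

k_r = 3.93 × 1.46^0.5 / 4.15^1.5 = 3.93 × 1.208 / 8.454 = 0.5617 d⁻¹.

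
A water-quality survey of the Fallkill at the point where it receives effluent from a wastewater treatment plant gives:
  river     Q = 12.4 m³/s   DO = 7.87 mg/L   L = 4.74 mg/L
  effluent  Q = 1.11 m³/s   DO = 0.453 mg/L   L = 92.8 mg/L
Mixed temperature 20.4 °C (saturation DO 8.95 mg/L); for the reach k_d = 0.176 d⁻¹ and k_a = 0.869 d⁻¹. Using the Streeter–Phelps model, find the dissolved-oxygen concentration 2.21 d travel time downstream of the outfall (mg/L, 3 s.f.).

Mixed DO = (12.4×7.87 + 1.11×0.453)/(12.4+1.11) = 98.09/13.51 = 7.261 mg/L.
Mixed L₀ = (12.4×4.74 + 1.11×92.8)/(13.51) = 161.8/13.51 = 11.98 mg/L.
Initial deficit D₀ = C_s − DO₀ = 8.95 − 7.261 = 1.689 mg/L.
D(2.21) = [0.176×11.98/(0.869−0.176)](e^(−0.176×2.21) − e^(−0.869×2.21)) + 1.689 e^(−0.869×2.21)
= 3.041 × (0.6778 − 0.1465) + 1.689 × 0.1465 = 1.863 mg/L.
DO = 8.95 − 1.863 = 7.087 mg/L.

DO ≈ 7.09 mg/L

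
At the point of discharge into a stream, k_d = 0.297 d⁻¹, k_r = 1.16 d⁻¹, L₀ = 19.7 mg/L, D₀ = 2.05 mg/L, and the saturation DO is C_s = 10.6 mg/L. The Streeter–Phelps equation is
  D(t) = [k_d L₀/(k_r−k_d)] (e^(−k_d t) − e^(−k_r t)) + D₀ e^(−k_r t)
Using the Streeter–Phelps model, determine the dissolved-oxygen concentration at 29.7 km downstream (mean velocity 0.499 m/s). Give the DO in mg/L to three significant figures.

Travel time t = x/v = 29.7 km / (0.499 m/s) = 29700 m / 0.499 m/s = 59520 s = 0.6889 d.
k_d L₀/(k_r−k_d) = 0.297×19.7/(1.16−0.297) = 5.851/0.8630 = 6.780 mg/L.
e^(−k_d t) = e^(−0.297×0.6889) = 0.8150; e^(−k_r t) = e^(−1.16×0.6889) = 0.4497.
D = 6.780 × (0.8150 − 0.4497) + 2.05 × 0.4497 = 2.476 + 0.9220 = 3.398 mg/L.
DO = C_s − D = 10.6 − 3.398 = 7.202 mg/L.

DO ≈ 7.20 mg/L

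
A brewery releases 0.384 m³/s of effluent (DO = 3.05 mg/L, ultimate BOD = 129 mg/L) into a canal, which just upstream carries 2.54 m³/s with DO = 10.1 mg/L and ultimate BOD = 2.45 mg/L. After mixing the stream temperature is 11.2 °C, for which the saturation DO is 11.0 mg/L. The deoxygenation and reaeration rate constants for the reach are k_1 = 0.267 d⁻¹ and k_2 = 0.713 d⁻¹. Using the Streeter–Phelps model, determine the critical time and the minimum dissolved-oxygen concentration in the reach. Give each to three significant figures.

t_c ≈ 1.81 d; minimum DO ≈ 6.60 mg/L

Mixed DO = (2.54×10.1 + 0.384×3.05)/(2.54+0.384) = 26.83/2.924 = 9.174 mg/L.
Mixed L₀ = (2.54×2.45 + 0.384×129)/(2.924) = 55.76/2.924 = 19.07 mg/L.
Initial deficit D₀ = C_s − DO₀ = 11.0 − 9.174 = 1.826 mg/L.
t_c = (1/0.4460) ln[(0.713/0.267)(1 − 1.826×0.4460/(0.267×19.07))] = 2.242 × ln(2.243) = 1.812 d.
D_c = (0.267/0.713) × 19.07 × e^(−0.267×1.812) = 0.3745 × 19.07 × 0.6165 = 4.402 mg/L.
Minimum DO = 11.0 − 4.402 = 6.598 mg/L.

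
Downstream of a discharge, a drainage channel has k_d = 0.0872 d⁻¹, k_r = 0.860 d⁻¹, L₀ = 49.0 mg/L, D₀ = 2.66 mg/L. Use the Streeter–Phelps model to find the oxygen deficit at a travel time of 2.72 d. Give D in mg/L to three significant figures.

k_d L₀/(k_r−k_d) = 0.0872×49.0/(0.860−0.0872) = 4.273/0.7728 = 5.529 mg/L.
e^(−k_d t) = e^(−0.0872×2.720) = 0.7888; e^(−k_r t) = e^(−0.860×2.720) = 0.09640.
D = 5.529 × (0.7888 − 0.09640) + 2.66 × 0.09640 = 3.828 + 0.2564 = 4.085 mg/L.

D ≈ 4.08 mg/L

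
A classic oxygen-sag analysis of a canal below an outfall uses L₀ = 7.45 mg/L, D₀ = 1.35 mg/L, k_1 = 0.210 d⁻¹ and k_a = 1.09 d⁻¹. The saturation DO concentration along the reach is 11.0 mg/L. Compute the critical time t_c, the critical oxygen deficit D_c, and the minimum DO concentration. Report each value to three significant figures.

t_c = [1/(k_a−k_1)] ln[(k_a/k_1)(1 − D₀(k_a−k_1)/(k_1 L₀))]
= [1/(1.09−0.210)] ln[(1.09/0.210)(1 − 1.35×0.8800/(0.210×7.45))]
= (1/0.8800) ln[5.190 × 0.2407] = 1.136 × ln(1.249) = 1.136 × 0.2224 = 0.2528 d.
L(t_c) = L₀ e^(−k_1 t_c) = 7.45 × 0.9483 = 7.065 mg/L, and at the critical point k_a D_c = k_1 L, so D_c = (0.210/1.09) × 7.065 = 1.361 mg/L.
Minimum DO = C_s − D_c = 11.0 − 1.361 = 9.639 mg/L.

t_c ≈ 0.253 d; D_c ≈ 1.36 mg/L; min DO ≈ 9.64 mg/L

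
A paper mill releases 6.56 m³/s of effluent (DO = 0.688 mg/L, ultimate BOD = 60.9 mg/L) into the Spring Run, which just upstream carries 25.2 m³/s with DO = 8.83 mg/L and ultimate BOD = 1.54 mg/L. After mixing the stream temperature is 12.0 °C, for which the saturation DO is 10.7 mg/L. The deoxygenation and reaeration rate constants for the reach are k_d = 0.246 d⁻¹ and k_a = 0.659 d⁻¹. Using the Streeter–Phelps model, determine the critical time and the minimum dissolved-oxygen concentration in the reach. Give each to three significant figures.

Mixed DO = (25.2×8.83 + 6.56×0.688)/(25.2+6.56) = 227.0/31.76 = 7.148 mg/L.
Mixed L₀ = (25.2×1.54 + 6.56×60.9)/(31.76) = 438.3/31.76 = 13.80 mg/L.
Initial deficit D₀ = C_s − DO₀ = 10.7 − 7.148 = 3.552 mg/L.
t_c = (1/0.4130) ln[(0.659/0.246)(1 − 3.552×0.4130/(0.246×13.80))] = 2.421 × ln(1.521) = 1.016 d.
D_c = (0.246/0.659) × 13.80 × e^(−0.246×1.016) = 0.3733 × 13.80 × 0.7788 = 4.012 mg/L.
Minimum DO = 10.7 − 4.012 = 6.688 mg/L.

t_c ≈ 1.02 d; minimum DO ≈ 6.69 mg/L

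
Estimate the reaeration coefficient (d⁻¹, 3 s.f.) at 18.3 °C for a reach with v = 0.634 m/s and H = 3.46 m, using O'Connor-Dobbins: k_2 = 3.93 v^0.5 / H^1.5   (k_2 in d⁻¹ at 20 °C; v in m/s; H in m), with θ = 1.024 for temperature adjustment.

k_2(20) = 3.93 × 0.634^0.5 / 3.46^1.5 = 3.93 × 0.7962 / 6.436 = 0.4862 d⁻¹.
k_2(18.3) = 0.4862 × 1.024^(18.3−20) = 0.4862 × 0.9605 = 0.4670 d⁻¹.

k_2 ≈ 0.467 d⁻¹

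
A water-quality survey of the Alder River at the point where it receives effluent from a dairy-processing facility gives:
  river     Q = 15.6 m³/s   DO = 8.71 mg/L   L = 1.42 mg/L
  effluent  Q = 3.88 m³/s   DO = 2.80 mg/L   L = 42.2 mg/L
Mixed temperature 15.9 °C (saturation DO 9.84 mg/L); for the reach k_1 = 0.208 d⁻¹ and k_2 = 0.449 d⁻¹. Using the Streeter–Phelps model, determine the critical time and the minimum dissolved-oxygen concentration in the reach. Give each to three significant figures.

t_c ≈ 1.83 d; minimum DO ≈ 6.82 mg/L

Mixed DO = (15.6×8.71 + 3.88×2.80)/(15.6+3.88) = 146.7/19.48 = 7.533 mg/L.
Mixed L₀ = (15.6×1.42 + 3.88×42.2)/(19.48) = 185.9/19.48 = 9.543 mg/L.
Initial deficit D₀ = C_s − DO₀ = 9.84 − 7.533 = 2.307 mg/L.
t_c = (1/0.2410) ln[(0.449/0.208)(1 − 2.307×0.2410/(0.208×9.543))] = 4.149 × ln(1.554) = 1.829 d.
D_c = (0.208/0.449) × 9.543 × e^(−0.208×1.829) = 0.4633 × 9.543 × 0.6836 = 3.022 mg/L.
Minimum DO = 9.84 − 3.022 = 6.818 mg/L.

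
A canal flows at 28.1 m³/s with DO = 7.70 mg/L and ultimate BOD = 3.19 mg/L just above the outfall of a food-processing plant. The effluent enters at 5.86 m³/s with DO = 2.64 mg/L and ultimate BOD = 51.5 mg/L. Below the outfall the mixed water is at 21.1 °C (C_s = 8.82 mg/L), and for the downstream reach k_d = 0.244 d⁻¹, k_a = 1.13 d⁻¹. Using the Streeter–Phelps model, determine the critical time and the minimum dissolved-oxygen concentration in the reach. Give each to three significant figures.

t_c ≈ 0.614 d; minimum DO ≈ 6.68 mg/L

Mixed DO = (28.1×7.70 + 5.86×2.64)/(28.1+5.86) = 231.8/33.96 = 6.827 mg/L.
Mixed L₀ = (28.1×3.19 + 5.86×51.5)/(33.96) = 391.4/33.96 = 11.53 mg/L.
Initial deficit D₀ = C_s − DO₀ = 8.82 − 6.827 = 1.993 mg/L.
t_c = (1/0.8860) ln[(1.13/0.244)(1 − 1.993×0.8860/(0.244×11.53))] = 1.129 × ln(1.723) = 0.6142 d.
D_c = (0.244/1.13) × 11.53 × e^(−0.244×0.6142) = 0.2159 × 11.53 × 0.8608 = 2.142 mg/L.
Minimum DO = 8.82 − 2.142 = 6.678 mg/L.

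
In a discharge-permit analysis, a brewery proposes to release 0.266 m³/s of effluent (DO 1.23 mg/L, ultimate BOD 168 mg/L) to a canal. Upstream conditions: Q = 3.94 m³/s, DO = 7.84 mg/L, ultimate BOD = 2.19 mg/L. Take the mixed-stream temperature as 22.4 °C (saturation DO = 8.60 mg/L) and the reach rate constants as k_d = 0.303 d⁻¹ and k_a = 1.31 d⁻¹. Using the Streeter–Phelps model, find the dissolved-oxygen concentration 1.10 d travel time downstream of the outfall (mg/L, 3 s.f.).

Mixed DO = (3.94×7.84 + 0.266×1.23)/(3.94+0.266) = 31.22/4.206 = 7.422 mg/L.
Mixed L₀ = (3.94×2.19 + 0.266×168)/(4.206) = 53.32/4.206 = 12.68 mg/L.
Initial deficit D₀ = C_s − DO₀ = 8.60 − 7.422 = 1.178 mg/L.
D(1.10) = [0.303×12.68/(1.31−0.303)](e^(−0.303×1.10) − e^(−1.31×1.10)) + 1.178 e^(−1.31×1.10)
= 3.814 × (0.7166 − 0.2367) + 1.178 × 0.2367 = 2.109 mg/L.
DO = 8.60 − 2.109 = 6.491 mg/L.

DO ≈ 6.49 mg/L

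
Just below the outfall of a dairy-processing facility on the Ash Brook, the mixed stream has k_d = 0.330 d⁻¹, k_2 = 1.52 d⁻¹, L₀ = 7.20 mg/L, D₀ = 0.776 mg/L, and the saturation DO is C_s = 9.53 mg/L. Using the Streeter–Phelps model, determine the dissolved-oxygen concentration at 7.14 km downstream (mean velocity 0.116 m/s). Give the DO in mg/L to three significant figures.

Travel time t = x/v = 7.14 km / (0.116 m/s) = 7140 m / 0.116 m/s = 61550 s = 0.7124 d.
k_d L₀/(k_2−k_d) = 0.330×7.20/(1.52−0.330) = 2.376/1.190 = 1.997 mg/L.
e^(−k_d t) = e^(−0.330×0.7124) = 0.7905; e^(−k_2 t) = e^(−1.52×0.7124) = 0.3386.
D = 1.997 × (0.7905 − 0.3386) + 0.776 × 0.3386 = 0.9022 + 0.2628 = 1.165 mg/L.
DO = C_s − D = 9.53 − 1.165 = 8.365 mg/L.

DO ≈ 8.37 mg/L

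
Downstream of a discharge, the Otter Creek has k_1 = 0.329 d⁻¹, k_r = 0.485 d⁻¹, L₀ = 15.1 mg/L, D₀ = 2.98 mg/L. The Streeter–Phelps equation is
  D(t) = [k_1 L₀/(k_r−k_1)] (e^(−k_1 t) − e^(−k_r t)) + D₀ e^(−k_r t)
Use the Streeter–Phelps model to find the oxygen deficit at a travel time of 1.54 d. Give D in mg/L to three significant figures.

D ≈ 5.51 mg/L

k_1 L₀/(k_r−k_1) = 0.329×15.1/(0.485−0.329) = 4.968/0.1560 = 31.85 mg/L.
e^(−k_1 t) = e^(−0.329×1.540) = 0.6025; e^(−k_r t) = e^(−0.485×1.540) = 0.4738.
D = 31.85 × (0.6025 − 0.4738) + 2.98 × 0.4738 = 4.098 + 1.412 = 5.510 mg/L.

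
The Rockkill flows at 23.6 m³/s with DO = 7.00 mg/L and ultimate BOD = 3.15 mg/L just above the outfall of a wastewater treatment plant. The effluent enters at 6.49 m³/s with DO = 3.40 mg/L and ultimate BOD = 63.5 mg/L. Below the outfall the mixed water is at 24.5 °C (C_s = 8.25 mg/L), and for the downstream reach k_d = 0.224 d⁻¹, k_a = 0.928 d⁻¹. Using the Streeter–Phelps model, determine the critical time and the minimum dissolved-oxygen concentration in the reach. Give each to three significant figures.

t_c ≈ 1.31 d; minimum DO ≈ 5.34 mg/L

Mixed DO = (23.6×7.00 + 6.49×3.40)/(23.6+6.49) = 187.3/30.09 = 6.224 mg/L.
Mixed L₀ = (23.6×3.15 + 6.49×63.5)/(30.09) = 486.5/30.09 = 16.17 mg/L.
Initial deficit D₀ = C_s − DO₀ = 8.25 − 6.224 = 2.026 mg/L.
t_c = (1/0.7040) ln[(0.928/0.224)(1 − 2.026×0.7040/(0.224×16.17))] = 1.420 × ln(2.511) = 1.308 d.
D_c = (0.224/0.928) × 16.17 × e^(−0.224×1.308) = 0.2414 × 16.17 × 0.7461 = 2.911 mg/L.
Minimum DO = 8.25 − 2.911 = 5.339 mg/L.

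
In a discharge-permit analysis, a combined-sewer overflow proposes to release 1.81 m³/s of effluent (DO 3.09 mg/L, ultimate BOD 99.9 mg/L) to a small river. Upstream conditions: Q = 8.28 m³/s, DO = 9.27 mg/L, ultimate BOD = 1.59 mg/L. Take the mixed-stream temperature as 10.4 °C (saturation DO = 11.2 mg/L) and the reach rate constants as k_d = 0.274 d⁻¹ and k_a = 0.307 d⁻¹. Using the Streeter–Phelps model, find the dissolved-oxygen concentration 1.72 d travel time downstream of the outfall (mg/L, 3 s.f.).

Mixed DO = (8.28×9.27 + 1.81×3.09)/(8.28+1.81) = 82.35/10.09 = 8.161 mg/L.
Mixed L₀ = (8.28×1.59 + 1.81×99.9)/(10.09) = 194.0/10.09 = 19.23 mg/L.
Initial deficit D₀ = C_s − DO₀ = 11.2 − 8.161 = 3.039 mg/L.
D(1.72) = [0.274×19.23/(0.307−0.274)](e^(−0.274×1.72) − e^(−0.307×1.72)) + 3.039 e^(−0.307×1.72)
= 159.6 × (0.6242 − 0.5898) + 3.039 × 0.5898 = 7.290 mg/L.
DO = 11.2 − 7.290 = 3.910 mg/L.

DO ≈ 3.91 mg/L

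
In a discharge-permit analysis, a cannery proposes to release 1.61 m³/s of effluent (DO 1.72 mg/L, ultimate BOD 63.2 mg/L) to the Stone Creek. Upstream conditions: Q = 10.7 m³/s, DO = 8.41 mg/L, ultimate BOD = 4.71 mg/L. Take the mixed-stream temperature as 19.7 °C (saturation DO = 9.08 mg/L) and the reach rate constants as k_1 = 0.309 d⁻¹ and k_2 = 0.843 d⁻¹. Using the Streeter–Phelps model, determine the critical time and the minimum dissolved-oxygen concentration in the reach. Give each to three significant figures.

Mixed DO = (10.7×8.41 + 1.61×1.72)/(10.7+1.61) = 92.76/12.31 = 7.535 mg/L.
Mixed L₀ = (10.7×4.71 + 1.61×63.2)/(12.31) = 152.1/12.31 = 12.36 mg/L.
Initial deficit D₀ = C_s − DO₀ = 9.08 − 7.535 = 1.545 mg/L.
t_c = (1/0.5340) ln[(0.843/0.309)(1 − 1.545×0.5340/(0.309×12.36))] = 1.873 × ln(2.139) = 1.424 d.
D_c = (0.309/0.843) × 12.36 × e^(−0.309×1.424) = 0.3665 × 12.36 × 0.6441 = 2.918 mg/L.
Minimum DO = 9.08 − 2.918 = 6.162 mg/L.

t_c ≈ 1.42 d; minimum DO ≈ 6.16 mg/L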